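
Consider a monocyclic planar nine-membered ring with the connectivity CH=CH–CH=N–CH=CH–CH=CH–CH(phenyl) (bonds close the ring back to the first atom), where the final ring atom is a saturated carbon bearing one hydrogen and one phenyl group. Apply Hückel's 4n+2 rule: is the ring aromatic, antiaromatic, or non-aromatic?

Non-aromatic

Because that saturated carbon is sp³ and has no p orbital in the ring π system at the CH(phenyl) position, the π system cannot extend all the way around the ring.
Without a continuous loop of overlapping p orbitals the Hückel electron count never comes into play.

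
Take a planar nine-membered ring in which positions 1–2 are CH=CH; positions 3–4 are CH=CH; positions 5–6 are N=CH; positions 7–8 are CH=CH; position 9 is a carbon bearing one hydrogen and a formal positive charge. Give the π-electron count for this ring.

8

The p orbitals form a continuous loop: the double-bond atoms are sp², each contributing one p electron; each sp² =N– keeps its lone pair in-plane and puts one electron into the π system; the carbocation has an empty p orbital. The ring is fully conjugated.
Tallying contributions gives 4 × 2 = 8 from the double-bond units + 0 from the CH(+) atom = 8.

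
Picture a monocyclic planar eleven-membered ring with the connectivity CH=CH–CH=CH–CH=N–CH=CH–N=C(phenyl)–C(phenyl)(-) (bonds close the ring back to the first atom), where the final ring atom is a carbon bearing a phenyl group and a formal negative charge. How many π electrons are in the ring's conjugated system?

Every ring atom contributes a p orbital perpendicular to the ring (each doubly-bonded ring atom is sp² with one p-orbital electron; each sp² =N– keeps its lone pair in-plane and puts one electron into the π system; the carbanion's lone pair occupies the p orbital), so the π system is cyclic and fully conjugated.
π-electron count: 5 × 2 = 10 from the double-bond units + 2 from the C(phenyl)(-) atom = 12.

12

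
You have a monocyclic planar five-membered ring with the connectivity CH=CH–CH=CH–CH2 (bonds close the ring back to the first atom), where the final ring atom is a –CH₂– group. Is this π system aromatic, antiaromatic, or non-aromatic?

Non-aromatic

Because the tetrahedral CH₂ carbon is sp³ and has no p orbital in the ring π system at the CH2 position, the π system cannot extend all the way around the ring.
Broken conjugation rules out both aromaticity and antiaromaticity.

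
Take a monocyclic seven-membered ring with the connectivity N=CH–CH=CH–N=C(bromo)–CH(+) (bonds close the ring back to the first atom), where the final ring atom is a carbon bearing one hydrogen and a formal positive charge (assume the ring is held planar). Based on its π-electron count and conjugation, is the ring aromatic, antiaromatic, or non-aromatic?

Check conjugation: the double-bond atoms are sp², each contributing one p electron; each =N– nitrogen is pyridine-type (lone pair in the sp² plane, one electron in the p orbital); the carbocation has an empty p orbital — every position has a p orbital, so the cyclic π system is continuous.
Tallying contributions gives 3 × 2 = 6 from the double-bond units + 0 from the CH(+) atom = 6.
That gives a 4n+2 count (6, n = 1).

Aromatic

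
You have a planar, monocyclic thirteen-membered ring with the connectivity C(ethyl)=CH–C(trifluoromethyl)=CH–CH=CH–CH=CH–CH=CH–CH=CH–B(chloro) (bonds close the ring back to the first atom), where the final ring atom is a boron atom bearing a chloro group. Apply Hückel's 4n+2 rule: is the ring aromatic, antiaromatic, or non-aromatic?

Antiaromatic

All ring atoms are sp² and supply a p orbital to the ring (every atom in a ring double bond is sp² and brings one electron to the p orbital; the boron has an empty p orbital); the conjugation is uninterrupted.
Adding the contributions, 6 × 2 = 12 from the double-bond units + 0 from the B(chloro) atom = 12.
With 12 = 4·3 π electrons, Hückel's rule classifies the planar ring as antiaromatic.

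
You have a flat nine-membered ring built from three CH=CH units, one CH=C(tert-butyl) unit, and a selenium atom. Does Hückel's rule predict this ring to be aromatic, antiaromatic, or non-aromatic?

The p orbitals form a continuous loop: each doubly-bonded ring atom is sp² with one p-orbital electron; the selenium donates one lone pair from its p orbital. The ring is fully conjugated.
Tallying contributions gives 4 × 2 = 8 from the double-bond units + 2 from the Se atom = 10.
With 10 π electrons (n = 2), the Hückel 4n+2 condition holds.

Aromatic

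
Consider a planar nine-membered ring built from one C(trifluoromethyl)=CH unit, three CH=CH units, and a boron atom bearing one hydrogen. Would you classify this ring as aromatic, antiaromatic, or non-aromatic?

Every ring atom contributes a p orbital perpendicular to the ring (the double-bond atoms are sp², each contributing one p electron; the boron has an empty p orbital), so the π system is cyclic and fully conjugated.
Counting π electrons: 4 × 2 = 8 from the double-bond units + 0 from the BH atom = 8.
8 is a 4n count (n = 2), so the planar conjugated ring is antiaromatic.

Antiaromatic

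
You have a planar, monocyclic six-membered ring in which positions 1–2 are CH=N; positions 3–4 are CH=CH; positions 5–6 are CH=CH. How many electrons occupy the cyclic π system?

The p orbitals form a continuous loop: every atom in a ring double bond is sp² and brings one electron to the p orbital; the doubly-bonded nitrogens are pyridine-type — their lone pairs lie in the ring plane, leaving one electron in the p orbital. The ring is fully conjugated.
Counting π electrons: 3 × 2 = 6 from the 3 double-bond units.

6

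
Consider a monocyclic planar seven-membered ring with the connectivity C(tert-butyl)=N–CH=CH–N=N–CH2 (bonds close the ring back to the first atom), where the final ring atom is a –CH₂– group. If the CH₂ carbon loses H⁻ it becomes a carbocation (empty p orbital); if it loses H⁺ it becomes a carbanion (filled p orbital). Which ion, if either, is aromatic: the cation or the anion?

The cation

In both ions every ring atom is sp² and contributes a p orbital, so both rings are fully conjugated.
Cation: 3 × 2 + 0 = 6 π electrons → 4(1)+2, aromatic.
Anion: 3 × 2 + 2 = 8 π electrons → 4(2), antiaromatic.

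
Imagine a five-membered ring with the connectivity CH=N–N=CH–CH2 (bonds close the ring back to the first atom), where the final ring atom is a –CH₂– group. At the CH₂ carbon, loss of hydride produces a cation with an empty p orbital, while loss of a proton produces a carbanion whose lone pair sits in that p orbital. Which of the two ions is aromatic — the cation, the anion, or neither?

Once that carbon is sp², every ring atom has a p orbital and both ions are fully conjugated.
Cation: 2 × 2 + 0 = 4 π electrons → 4(1), antiaromatic.
Anion: 2 × 2 + 2 = 6 π electrons → 4(1)+2, aromatic.

The anion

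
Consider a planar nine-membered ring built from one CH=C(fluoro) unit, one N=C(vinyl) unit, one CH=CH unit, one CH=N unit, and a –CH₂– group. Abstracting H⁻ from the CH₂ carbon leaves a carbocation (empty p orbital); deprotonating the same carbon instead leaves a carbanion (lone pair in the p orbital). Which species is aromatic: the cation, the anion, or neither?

The anion

In both ions every ring atom is sp² and contributes a p orbital, so both rings are fully conjugated.
Cation: 4 × 2 + 0 = 8 π electrons → 4(2), antiaromatic.
Anion: 4 × 2 + 2 = 10 π electrons → 4(2)+2, aromatic.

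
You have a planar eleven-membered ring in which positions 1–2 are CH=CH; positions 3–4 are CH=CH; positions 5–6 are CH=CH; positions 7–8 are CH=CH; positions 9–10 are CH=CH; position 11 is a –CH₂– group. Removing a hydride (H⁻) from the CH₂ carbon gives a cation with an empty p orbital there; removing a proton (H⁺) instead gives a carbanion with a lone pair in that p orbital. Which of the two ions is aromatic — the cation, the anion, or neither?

Both ions have a continuous loop of p orbitals — each ring atom is sp².
Cation: 5 × 2 + 0 = 10 π electrons → 4(2)+2, aromatic.
Anion: 5 × 2 + 2 = 12 π electrons → 4(3), antiaromatic.

The cation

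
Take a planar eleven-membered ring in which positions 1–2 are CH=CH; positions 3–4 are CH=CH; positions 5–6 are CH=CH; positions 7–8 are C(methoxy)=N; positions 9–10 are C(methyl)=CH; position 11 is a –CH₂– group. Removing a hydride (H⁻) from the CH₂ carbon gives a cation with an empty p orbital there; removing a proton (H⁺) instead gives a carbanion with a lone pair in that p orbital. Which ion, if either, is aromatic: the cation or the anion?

Once that carbon is sp², every ring atom has a p orbital and both ions are fully conjugated.
Cation: 5 × 2 + 0 = 10 π electrons → 4(2)+2, aromatic.
Anion: 5 × 2 + 2 = 12 π electrons → 4(3), antiaromatic.

The cation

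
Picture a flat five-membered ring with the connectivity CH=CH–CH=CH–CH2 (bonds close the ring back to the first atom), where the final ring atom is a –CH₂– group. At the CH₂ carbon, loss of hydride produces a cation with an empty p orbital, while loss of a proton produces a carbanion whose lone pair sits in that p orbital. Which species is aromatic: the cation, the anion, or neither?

The anion

In either ion the ring is fully conjugated: every atom, including the new sp² carbon, supplies a p orbital.
Cation: 2 × 2 + 0 = 4 π electrons → 4(1), antiaromatic.
Anion: 2 × 2 + 2 = 6 π electrons → 4(1)+2, aromatic.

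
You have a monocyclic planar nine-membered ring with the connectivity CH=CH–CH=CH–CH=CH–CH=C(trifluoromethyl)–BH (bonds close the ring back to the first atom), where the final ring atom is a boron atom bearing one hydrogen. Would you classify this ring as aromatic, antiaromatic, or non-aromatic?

All ring atoms are sp² and supply a p orbital to the ring (every atom in a ring double bond is sp² and brings one electron to the p orbital; the boron has an empty p orbital); the conjugation is uninterrupted.
π-electron count: 4 × 2 = 8 from the double-bond units + 0 from the BH atom = 8.
A 4n π count (8, n = 2) in a planar conjugated ring means antiaromatic.

Antiaromatic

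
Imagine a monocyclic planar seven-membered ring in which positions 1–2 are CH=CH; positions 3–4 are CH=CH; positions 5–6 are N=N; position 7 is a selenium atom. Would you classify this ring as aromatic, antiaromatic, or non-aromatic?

Antiaromatic

All ring atoms are sp² and supply a p orbital to the ring (the double-bond atoms are sp², each contributing one p electron; each =N– nitrogen is pyridine-type (lone pair in the sp² plane, one electron in the p orbital); the selenium donates one lone pair from its p orbital); the conjugation is uninterrupted.
π-electron count: 3 × 2 = 6 from the double-bond units + 2 from the Se atom = 8.
8 is a 4n count (n = 2), so the planar conjugated ring is antiaromatic.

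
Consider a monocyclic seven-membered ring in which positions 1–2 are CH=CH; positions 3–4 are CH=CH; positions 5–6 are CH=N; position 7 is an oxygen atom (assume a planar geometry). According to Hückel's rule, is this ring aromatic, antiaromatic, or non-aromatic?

Antiaromatic

All ring atoms are sp² and supply a p orbital to the ring (the double-bond atoms are sp², each contributing one p electron; each =N– nitrogen is pyridine-type (lone pair in the sp² plane, one electron in the p orbital); the oxygen donates one lone pair from its p orbital); the conjugation is uninterrupted.
Adding the contributions, 3 × 2 = 6 from the double-bond units + 2 from the O atom = 8.
8 = 4(2); a planar, fully conjugated 4n system is antiaromatic.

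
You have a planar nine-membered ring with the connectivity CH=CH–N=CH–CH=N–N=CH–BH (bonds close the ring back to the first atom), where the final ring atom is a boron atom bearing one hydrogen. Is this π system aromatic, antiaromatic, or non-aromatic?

The p orbitals form a continuous loop: each doubly-bonded ring atom is sp² with one p-orbital electron; the doubly-bonded nitrogens are pyridine-type — their lone pairs lie in the ring plane, leaving one electron in the p orbital; the boron has an empty p orbital. The ring is fully conjugated.
π-electron count: 4 × 2 = 8 from the double-bond units + 0 from the BH atom = 8.
8 = 4(2); a planar, fully conjugated 4n system is antiaromatic.

Antiaromatic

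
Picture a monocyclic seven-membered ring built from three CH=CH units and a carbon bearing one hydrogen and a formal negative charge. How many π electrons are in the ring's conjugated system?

The p orbitals form a continuous loop: every atom in a ring double bond is sp² and brings one electron to the p orbital; the carbanion's lone pair occupies the p orbital. The ring is fully conjugated.
Adding the contributions, 3 × 2 = 6 from the double-bond units + 2 from the CH(-) atom = 8.
(The species described is the cycloheptatrienyl anion.)

8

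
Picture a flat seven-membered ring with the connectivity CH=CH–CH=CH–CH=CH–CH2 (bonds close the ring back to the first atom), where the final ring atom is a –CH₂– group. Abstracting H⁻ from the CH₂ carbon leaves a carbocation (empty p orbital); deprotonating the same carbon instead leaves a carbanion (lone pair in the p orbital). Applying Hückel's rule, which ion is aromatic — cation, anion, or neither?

In either ion the ring is fully conjugated: every atom, including the new sp² carbon, supplies a p orbital.
Cation: 3 × 2 + 0 = 6 π electrons → 4(1)+2, aromatic.
Anion: 3 × 2 + 2 = 8 π electrons → 4(2), antiaromatic.

The cation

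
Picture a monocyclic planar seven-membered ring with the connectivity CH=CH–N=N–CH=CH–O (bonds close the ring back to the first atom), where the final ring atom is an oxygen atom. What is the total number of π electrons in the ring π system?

Check conjugation: the double-bond atoms are sp², each contributing one p electron; the doubly-bonded nitrogens are pyridine-type — their lone pairs lie in the ring plane, leaving one electron in the p orbital; the oxygen donates one lone pair from its p orbital — every position has a p orbital, so the cyclic π system is continuous.
Adding the contributions, 3 × 2 = 6 from the double-bond units + 2 from the O atom = 8.

8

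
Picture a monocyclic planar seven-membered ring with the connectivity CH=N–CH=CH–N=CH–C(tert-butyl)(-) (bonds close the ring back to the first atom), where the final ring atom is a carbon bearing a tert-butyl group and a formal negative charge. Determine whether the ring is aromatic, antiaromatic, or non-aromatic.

Antiaromatic

Every ring atom contributes a p orbital perpendicular to the ring (each doubly-bonded ring atom is sp² with one p-orbital electron; each sp² =N– keeps its lone pair in-plane and puts one electron into the π system; the carbanion's lone pair occupies the p orbital), so the π system is cyclic and fully conjugated.
Tallying contributions gives 3 × 2 = 6 from the double-bond units + 2 from the C(tert-butyl)(-) atom = 8.
With 8 = 4·2 π electrons, Hückel's rule classifies the planar ring as antiaromatic.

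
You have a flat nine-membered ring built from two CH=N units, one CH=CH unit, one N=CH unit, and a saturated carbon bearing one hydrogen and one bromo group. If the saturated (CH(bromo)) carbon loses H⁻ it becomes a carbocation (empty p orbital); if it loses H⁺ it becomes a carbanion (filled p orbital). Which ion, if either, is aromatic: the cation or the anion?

The anion

Both ions have a continuous loop of p orbitals — each ring atom is sp².
Cation: 4 × 2 + 0 = 8 π electrons → 4(2), antiaromatic.
Anion: 4 × 2 + 2 = 10 π electrons → 4(2)+2, aromatic.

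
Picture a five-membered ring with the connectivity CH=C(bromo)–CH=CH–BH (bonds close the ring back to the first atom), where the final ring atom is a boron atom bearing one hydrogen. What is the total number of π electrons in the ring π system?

4

All ring atoms are sp² and supply a p orbital to the ring (every atom in a ring double bond is sp² and brings one electron to the p orbital; the boron has an empty p orbital); the conjugation is uninterrupted.
Adding the contributions, 2 × 2 = 4 from the double-bond units + 0 from the BH atom = 4.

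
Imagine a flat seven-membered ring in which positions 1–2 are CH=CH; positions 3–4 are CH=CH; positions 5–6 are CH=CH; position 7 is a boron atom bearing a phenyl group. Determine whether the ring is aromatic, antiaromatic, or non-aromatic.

Every ring atom contributes a p orbital perpendicular to the ring (every atom in a ring double bond is sp² and brings one electron to the p orbital; the boron has an empty p orbital), so the π system is cyclic and fully conjugated.
Counting π electrons: 3 × 2 = 6 from the double-bond units + 0 from the B(phenyl) atom = 6.
6 = 4(1) + 2, which satisfies Hückel's 4n+2 rule.

Aromatic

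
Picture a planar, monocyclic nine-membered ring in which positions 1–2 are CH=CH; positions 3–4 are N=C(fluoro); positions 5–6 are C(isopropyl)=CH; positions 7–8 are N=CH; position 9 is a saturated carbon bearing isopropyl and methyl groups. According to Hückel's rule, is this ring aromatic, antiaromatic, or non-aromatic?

Non-aromatic

The C(isopropyl)(methyl) position has four σ bonds — that saturated carbon is sp³ and has no p orbital in the ring π system — so the cyclic conjugation is interrupted.
A ring that is not fully conjugated cannot be aromatic or antiaromatic regardless of its π-electron count.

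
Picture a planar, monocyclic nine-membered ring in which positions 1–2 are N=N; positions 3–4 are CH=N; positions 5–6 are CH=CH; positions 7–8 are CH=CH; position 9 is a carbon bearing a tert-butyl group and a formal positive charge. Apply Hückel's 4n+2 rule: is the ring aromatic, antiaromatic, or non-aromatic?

Check conjugation: every atom in a ring double bond is sp² and brings one electron to the p orbital; each sp² =N– keeps its lone pair in-plane and puts one electron into the π system; the carbocation has an empty p orbital — every position has a p orbital, so the cyclic π system is continuous.
Counting π electrons: 4 × 2 = 8 from the double-bond units + 0 from the C(tert-butyl)(+) atom = 8.
A 4n π count (8, n = 2) in a planar conjugated ring means antiaromatic.

Antiaromatic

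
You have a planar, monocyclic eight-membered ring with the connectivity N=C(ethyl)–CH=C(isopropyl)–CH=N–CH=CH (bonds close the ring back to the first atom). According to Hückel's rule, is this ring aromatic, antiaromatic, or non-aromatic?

Antiaromatic

All ring atoms are sp² and supply a p orbital to the ring (every atom in a ring double bond is sp² and brings one electron to the p orbital; each =N– nitrogen is pyridine-type (lone pair in the sp² plane, one electron in the p orbital)); the conjugation is uninterrupted.
Tallying contributions gives 4 × 2 = 8 from the 4 double-bond units.
A 4n π count (8, n = 2) in a planar conjugated ring means antiaromatic.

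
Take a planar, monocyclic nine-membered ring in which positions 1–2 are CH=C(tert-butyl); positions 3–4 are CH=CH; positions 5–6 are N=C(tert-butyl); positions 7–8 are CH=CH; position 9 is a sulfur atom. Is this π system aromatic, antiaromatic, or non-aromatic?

Check conjugation: each doubly-bonded ring atom is sp² with one p-orbital electron; the doubly-bonded nitrogens are pyridine-type — their lone pairs lie in the ring plane, leaving one electron in the p orbital; the sulfur donates one lone pair from its p orbital — every position has a p orbital, so the cyclic π system is continuous.
π-electron count: 4 × 2 = 8 from the double-bond units + 2 from the S atom = 10.
With 10 π electrons (n = 2), the Hückel 4n+2 condition holds.

Aromatic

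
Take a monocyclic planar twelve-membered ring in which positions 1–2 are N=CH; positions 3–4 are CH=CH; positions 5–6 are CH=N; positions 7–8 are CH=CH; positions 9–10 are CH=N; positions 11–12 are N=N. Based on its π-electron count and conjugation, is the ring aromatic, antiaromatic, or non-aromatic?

Every ring atom contributes a p orbital perpendicular to the ring (each doubly-bonded ring atom is sp² with one p-orbital electron; each sp² =N– keeps its lone pair in-plane and puts one electron into the π system), so the π system is cyclic and fully conjugated.
Counting π electrons: 6 × 2 = 12 from the 6 double-bond units.
A 4n π count (12, n = 3) in a planar conjugated ring means antiaromatic.

Antiaromatic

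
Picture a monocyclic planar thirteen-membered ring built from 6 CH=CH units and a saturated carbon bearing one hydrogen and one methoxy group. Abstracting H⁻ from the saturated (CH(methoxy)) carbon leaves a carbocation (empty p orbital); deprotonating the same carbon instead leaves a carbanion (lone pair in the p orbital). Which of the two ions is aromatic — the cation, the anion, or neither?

In either ion the ring is fully conjugated: every atom, including the new sp² carbon, supplies a p orbital.
Cation: 6 × 2 + 0 = 12 π electrons → 4(3), antiaromatic.
Anion: 6 × 2 + 2 = 14 π electrons → 4(3)+2, aromatic.

The anion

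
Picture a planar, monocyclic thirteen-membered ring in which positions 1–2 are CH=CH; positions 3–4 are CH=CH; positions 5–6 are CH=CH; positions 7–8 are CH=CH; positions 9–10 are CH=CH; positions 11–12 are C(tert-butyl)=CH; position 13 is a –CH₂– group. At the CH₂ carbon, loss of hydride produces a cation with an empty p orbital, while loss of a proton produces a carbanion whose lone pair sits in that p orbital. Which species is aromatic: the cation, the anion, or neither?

The anion

Both ions have a continuous loop of p orbitals — each ring atom is sp².
Cation: 6 × 2 + 0 = 12 π electrons → 4(3), antiaromatic.
Anion: 6 × 2 + 2 = 14 π electrons → 4(3)+2, aromatic.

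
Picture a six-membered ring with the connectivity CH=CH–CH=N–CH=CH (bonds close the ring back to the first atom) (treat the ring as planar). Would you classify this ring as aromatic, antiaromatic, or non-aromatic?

Aromatic

The p orbitals form a continuous loop: each doubly-bonded ring atom is sp² with one p-orbital electron; the doubly-bonded nitrogens are pyridine-type — their lone pairs lie in the ring plane, leaving one electron in the p orbital. The ring is fully conjugated.
Tallying contributions gives 3 × 2 = 6 from the 3 double-bond units.
That gives a 4n+2 count (6, n = 1).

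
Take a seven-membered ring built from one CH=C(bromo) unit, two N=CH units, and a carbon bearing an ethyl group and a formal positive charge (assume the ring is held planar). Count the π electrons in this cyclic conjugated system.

All ring atoms are sp² and supply a p orbital to the ring (the double-bond atoms are sp², each contributing one p electron; each sp² =N– keeps its lone pair in-plane and puts one electron into the π system; the carbocation has an empty p orbital); the conjugation is uninterrupted.
Tallying contributions gives 3 × 2 = 6 from the double-bond units + 0 from the C(ethyl)(+) atom = 6.

6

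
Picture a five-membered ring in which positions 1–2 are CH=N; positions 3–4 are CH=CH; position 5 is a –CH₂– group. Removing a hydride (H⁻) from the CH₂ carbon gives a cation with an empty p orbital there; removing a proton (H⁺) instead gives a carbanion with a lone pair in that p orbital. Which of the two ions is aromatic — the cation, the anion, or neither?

The anion

In either ion the ring is fully conjugated: every atom, including the new sp² carbon, supplies a p orbital.
Cation: 2 × 2 + 0 = 4 π electrons → 4(1), antiaromatic.
Anion: 2 × 2 + 2 = 6 π electrons → 4(1)+2, aromatic.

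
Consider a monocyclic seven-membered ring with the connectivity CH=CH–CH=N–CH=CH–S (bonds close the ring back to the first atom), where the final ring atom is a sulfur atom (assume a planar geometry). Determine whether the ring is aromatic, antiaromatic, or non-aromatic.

Antiaromatic

The p orbitals form a continuous loop: each doubly-bonded ring atom is sp² with one p-orbital electron; each sp² =N– keeps its lone pair in-plane and puts one electron into the π system; the sulfur donates one lone pair from its p orbital. The ring is fully conjugated.
Tallying contributions gives 3 × 2 = 6 from the double-bond units + 2 from the S atom = 8.
A 4n π count (8, n = 2) in a planar conjugated ring means antiaromatic.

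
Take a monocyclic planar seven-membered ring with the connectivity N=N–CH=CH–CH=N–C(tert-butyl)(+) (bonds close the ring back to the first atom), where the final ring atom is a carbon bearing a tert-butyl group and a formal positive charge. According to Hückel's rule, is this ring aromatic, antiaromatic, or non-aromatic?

Aromatic

All ring atoms are sp² and supply a p orbital to the ring (each doubly-bonded ring atom is sp² with one p-orbital electron; the doubly-bonded nitrogens are pyridine-type — their lone pairs lie in the ring plane, leaving one electron in the p orbital; the carbocation has an empty p orbital); the conjugation is uninterrupted.
Tallying contributions gives 3 × 2 = 6 from the double-bond units + 0 from the C(tert-butyl)(+) atom = 6.
Since 6 = 4·1 + 2, the ring meets the 4n+2 criterion.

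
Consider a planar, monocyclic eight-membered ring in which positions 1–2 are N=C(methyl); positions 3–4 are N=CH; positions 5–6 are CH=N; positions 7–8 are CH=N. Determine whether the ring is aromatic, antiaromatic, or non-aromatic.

Check conjugation: every atom in a ring double bond is sp² and brings one electron to the p orbital; each sp² =N– keeps its lone pair in-plane and puts one electron into the π system — every position has a p orbital, so the cyclic π system is continuous.
Tallying contributions gives 4 × 2 = 8 from the 4 double-bond units.
A 4n π count (8, n = 2) in a planar conjugated ring means antiaromatic.

Antiaromatic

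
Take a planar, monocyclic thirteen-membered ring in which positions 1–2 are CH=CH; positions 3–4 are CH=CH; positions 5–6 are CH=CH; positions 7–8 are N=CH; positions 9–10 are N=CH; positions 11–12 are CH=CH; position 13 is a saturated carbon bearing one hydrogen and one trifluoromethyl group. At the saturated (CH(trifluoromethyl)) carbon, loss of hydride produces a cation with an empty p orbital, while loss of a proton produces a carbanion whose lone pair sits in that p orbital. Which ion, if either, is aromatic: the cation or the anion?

The anion

Both ions have a continuous loop of p orbitals — each ring atom is sp².
Cation: 6 × 2 + 0 = 12 π electrons → 4(3), antiaromatic.
Anion: 6 × 2 + 2 = 14 π electrons → 4(3)+2, aromatic.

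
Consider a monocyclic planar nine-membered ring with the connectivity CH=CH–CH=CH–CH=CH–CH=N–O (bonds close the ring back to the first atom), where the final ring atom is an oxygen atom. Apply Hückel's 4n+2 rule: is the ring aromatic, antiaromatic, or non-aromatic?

The p orbitals form a continuous loop: every atom in a ring double bond is sp² and brings one electron to the p orbital; each sp² =N– keeps its lone pair in-plane and puts one electron into the π system; the oxygen donates one lone pair from its p orbital. The ring is fully conjugated.
Counting π electrons: 4 × 2 = 8 from the double-bond units + 2 from the O atom = 10.
10 = 4(2) + 2, which satisfies Hückel's 4n+2 rule.

Aromatic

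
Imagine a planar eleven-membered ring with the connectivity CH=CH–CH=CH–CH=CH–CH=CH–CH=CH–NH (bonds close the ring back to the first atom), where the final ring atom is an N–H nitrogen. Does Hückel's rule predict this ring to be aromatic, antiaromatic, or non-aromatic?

Antiaromatic

Every ring atom contributes a p orbital perpendicular to the ring (each doubly-bonded ring atom is sp² with one p-orbital electron; the pyrrole-type nitrogen donates its lone pair from the p orbital), so the π system is cyclic and fully conjugated.
Counting π electrons: 5 × 2 = 10 from the double-bond units + 2 from the NH atom = 12.
12 = 4(3); a planar, fully conjugated 4n system is antiaromatic.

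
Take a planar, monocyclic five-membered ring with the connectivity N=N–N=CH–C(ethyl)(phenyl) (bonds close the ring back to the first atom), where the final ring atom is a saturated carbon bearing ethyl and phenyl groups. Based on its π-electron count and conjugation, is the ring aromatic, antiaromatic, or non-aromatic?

The C(ethyl)(phenyl) carbon is saturated: that saturated carbon is sp³ and has no p orbital in the ring π system. Conjugation is not continuous around the ring.
A ring that is not fully conjugated cannot be aromatic or antiaromatic regardless of its π-electron count.

Non-aromatic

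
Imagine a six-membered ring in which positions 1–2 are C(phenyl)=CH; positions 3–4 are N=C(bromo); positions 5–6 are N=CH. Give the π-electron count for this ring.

6

The p orbitals form a continuous loop: each doubly-bonded ring atom is sp² with one p-orbital electron; the doubly-bonded nitrogens are pyridine-type — their lone pairs lie in the ring plane, leaving one electron in the p orbital. The ring is fully conjugated.
π-electron count: 3 × 2 = 6 from the 3 double-bond units.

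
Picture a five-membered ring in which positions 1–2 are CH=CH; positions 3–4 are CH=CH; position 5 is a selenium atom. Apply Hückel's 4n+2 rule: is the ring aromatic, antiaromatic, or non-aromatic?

Aromatic

All ring atoms are sp² and supply a p orbital to the ring (each doubly-bonded ring atom is sp² with one p-orbital electron; the selenium donates one lone pair from its p orbital); the conjugation is uninterrupted.
Counting π electrons: 2 × 2 = 4 from the double-bond units + 2 from the Se atom = 6.
That gives a 4n+2 count (6, n = 1).
(The species described is selenophene.)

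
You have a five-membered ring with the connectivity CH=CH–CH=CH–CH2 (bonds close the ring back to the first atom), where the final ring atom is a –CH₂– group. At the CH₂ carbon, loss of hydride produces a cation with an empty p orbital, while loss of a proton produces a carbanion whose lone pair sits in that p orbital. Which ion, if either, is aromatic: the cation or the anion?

In both ions every ring atom is sp² and contributes a p orbital, so both rings are fully conjugated.
Cation: 2 × 2 + 0 = 4 π electrons → 4(1), antiaromatic.
Anion: 2 × 2 + 2 = 6 π electrons → 4(1)+2, aromatic.

The anion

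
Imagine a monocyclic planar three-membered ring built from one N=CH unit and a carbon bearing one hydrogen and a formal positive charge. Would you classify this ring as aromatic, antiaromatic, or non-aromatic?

Every ring atom contributes a p orbital perpendicular to the ring (the double-bond atoms are sp², each contributing one p electron; the doubly-bonded nitrogens are pyridine-type — their lone pairs lie in the ring plane, leaving one electron in the p orbital; the carbocation has an empty p orbital), so the π system is cyclic and fully conjugated.
Counting π electrons: 1 × 2 = 2 from the double-bond unit + 0 from the CH(+) atom = 2.
Since 2 = 4·0 + 2, the ring meets the 4n+2 criterion.

Aromatic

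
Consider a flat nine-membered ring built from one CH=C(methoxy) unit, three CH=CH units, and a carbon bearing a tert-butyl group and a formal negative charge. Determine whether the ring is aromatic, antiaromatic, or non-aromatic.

Every ring atom contributes a p orbital perpendicular to the ring (each doubly-bonded ring atom is sp² with one p-orbital electron; the carbanion's lone pair occupies the p orbital), so the π system is cyclic and fully conjugated.
Adding the contributions, 4 × 2 = 8 from the double-bond units + 2 from the C(tert-butyl)(-) atom = 10.
That gives a 4n+2 count (10, n = 2).

Aromatic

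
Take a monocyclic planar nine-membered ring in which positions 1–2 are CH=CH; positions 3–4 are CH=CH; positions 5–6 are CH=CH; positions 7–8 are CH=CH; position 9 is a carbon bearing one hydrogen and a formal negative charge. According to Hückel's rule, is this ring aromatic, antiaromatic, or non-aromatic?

Aromatic

Every ring atom contributes a p orbital perpendicular to the ring (every atom in a ring double bond is sp² and brings one electron to the p orbital; the carbanion's lone pair occupies the p orbital), so the π system is cyclic and fully conjugated.
π-electron count: 4 × 2 = 8 from the double-bond units + 2 from the CH(-) atom = 10.
Since 10 = 4·2 + 2, the ring meets the 4n+2 criterion.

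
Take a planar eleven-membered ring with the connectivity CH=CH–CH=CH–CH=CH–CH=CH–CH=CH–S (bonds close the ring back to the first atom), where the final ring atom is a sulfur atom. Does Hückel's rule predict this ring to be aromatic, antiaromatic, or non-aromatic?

Antiaromatic

Check conjugation: each doubly-bonded ring atom is sp² with one p-orbital electron; the sulfur donates one lone pair from its p orbital — every position has a p orbital, so the cyclic π system is continuous.
Counting π electrons: 5 × 2 = 10 from the double-bond units + 2 from the S atom = 12.
12 = 4(3); a planar, fully conjugated 4n system is antiaromatic.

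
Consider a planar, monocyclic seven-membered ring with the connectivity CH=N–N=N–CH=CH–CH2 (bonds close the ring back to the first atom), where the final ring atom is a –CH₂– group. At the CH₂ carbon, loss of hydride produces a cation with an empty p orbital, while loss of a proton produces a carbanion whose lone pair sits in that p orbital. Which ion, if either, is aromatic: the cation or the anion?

The cation

Once that carbon is sp², every ring atom has a p orbital and both ions are fully conjugated.
Cation: 3 × 2 + 0 = 6 π electrons → 4(1)+2, aromatic.
Anion: 3 × 2 + 2 = 8 π electrons → 4(2), antiaromatic.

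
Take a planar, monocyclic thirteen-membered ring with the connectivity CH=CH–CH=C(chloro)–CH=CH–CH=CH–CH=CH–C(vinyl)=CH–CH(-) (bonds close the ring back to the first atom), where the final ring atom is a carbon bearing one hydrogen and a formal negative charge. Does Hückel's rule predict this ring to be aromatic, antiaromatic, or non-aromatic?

Aromatic

Every ring atom contributes a p orbital perpendicular to the ring (every atom in a ring double bond is sp² and brings one electron to the p orbital; the carbanion's lone pair occupies the p orbital), so the π system is cyclic and fully conjugated.
Tallying contributions gives 6 × 2 = 12 from the double-bond units + 2 from the CH(-) atom = 14.
Since 14 = 4·3 + 2, the ring meets the 4n+2 criterion.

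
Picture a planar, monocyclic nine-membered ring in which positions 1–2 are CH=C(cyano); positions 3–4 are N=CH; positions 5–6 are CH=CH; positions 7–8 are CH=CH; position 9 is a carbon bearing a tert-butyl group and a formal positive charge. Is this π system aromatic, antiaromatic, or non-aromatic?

Antiaromatic

Check conjugation: every atom in a ring double bond is sp² and brings one electron to the p orbital; each sp² =N– keeps its lone pair in-plane and puts one electron into the π system; the carbocation has an empty p orbital — every position has a p orbital, so the cyclic π system is continuous.
Tallying contributions gives 4 × 2 = 8 from the double-bond units + 0 from the C(tert-butyl)(+) atom = 8.
With 8 = 4·2 π electrons, Hückel's rule classifies the planar ring as antiaromatic.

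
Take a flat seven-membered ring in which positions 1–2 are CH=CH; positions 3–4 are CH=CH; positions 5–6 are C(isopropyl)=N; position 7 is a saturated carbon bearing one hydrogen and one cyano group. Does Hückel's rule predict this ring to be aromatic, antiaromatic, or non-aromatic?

Non-aromatic

The CH(cyano) position has four σ bonds — that saturated carbon is sp³ and has no p orbital in the ring π system — so the cyclic conjugation is interrupted.
Broken conjugation rules out both aromaticity and antiaromaticity.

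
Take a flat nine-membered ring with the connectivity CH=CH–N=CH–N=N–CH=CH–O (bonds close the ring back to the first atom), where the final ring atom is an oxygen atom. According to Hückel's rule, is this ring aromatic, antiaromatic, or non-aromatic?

Aromatic

All ring atoms are sp² and supply a p orbital to the ring (each doubly-bonded ring atom is sp² with one p-orbital electron; each =N– nitrogen is pyridine-type (lone pair in the sp² plane, one electron in the p orbital); the oxygen donates one lone pair from its p orbital); the conjugation is uninterrupted.
Tallying contributions gives 4 × 2 = 8 from the double-bond units + 2 from the O atom = 10.
With 10 π electrons (n = 2), the Hückel 4n+2 condition holds.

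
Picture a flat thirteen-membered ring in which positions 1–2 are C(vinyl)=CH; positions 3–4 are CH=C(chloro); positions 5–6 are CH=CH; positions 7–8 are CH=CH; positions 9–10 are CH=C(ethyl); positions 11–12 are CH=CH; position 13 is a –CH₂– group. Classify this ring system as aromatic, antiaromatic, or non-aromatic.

Non-aromatic

The CH2 position has four σ bonds — the tetrahedral CH₂ carbon is sp³ and has no p orbital in the ring π system — so the cyclic conjugation is interrupted.
Broken conjugation rules out both aromaticity and antiaromaticity.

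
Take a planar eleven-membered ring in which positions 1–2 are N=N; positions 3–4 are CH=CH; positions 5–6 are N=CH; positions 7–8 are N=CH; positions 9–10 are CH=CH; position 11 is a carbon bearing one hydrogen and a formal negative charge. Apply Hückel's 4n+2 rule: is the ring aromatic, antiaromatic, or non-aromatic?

Antiaromatic

The p orbitals form a continuous loop: every atom in a ring double bond is sp² and brings one electron to the p orbital; each sp² =N– keeps its lone pair in-plane and puts one electron into the π system; the carbanion's lone pair occupies the p orbital. The ring is fully conjugated.
Counting π electrons: 5 × 2 = 10 from the double-bond units + 2 from the CH(-) atom = 12.
With 12 = 4·3 π electrons, Hückel's rule classifies the planar ring as antiaromatic.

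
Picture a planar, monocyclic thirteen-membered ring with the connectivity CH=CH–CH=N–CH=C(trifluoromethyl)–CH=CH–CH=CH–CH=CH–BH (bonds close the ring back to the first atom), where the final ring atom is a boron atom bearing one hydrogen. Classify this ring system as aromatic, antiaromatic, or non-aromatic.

Antiaromatic

All ring atoms are sp² and supply a p orbital to the ring (every atom in a ring double bond is sp² and brings one electron to the p orbital; each sp² =N– keeps its lone pair in-plane and puts one electron into the π system; the boron has an empty p orbital); the conjugation is uninterrupted.
Counting π electrons: 6 × 2 = 12 from the double-bond units + 0 from the BH atom = 12.
With 12 = 4·3 π electrons, Hückel's rule classifies the planar ring as antiaromatic.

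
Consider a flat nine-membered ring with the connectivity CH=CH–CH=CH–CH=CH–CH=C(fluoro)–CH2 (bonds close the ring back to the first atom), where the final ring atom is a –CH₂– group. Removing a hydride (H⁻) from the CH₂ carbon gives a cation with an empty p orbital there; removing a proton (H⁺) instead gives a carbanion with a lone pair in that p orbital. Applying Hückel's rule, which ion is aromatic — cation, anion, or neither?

The anion

In both ions every ring atom is sp² and contributes a p orbital, so both rings are fully conjugated.
Cation: 4 × 2 + 0 = 8 π electrons → 4(2), antiaromatic.
Anion: 4 × 2 + 2 = 10 π electrons → 4(2)+2, aromatic.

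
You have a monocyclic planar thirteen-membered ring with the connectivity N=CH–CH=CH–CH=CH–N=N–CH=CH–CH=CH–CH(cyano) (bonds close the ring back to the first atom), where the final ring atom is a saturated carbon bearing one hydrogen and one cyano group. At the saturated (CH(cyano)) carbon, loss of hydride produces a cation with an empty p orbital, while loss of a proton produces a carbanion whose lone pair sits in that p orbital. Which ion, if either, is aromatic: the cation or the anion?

The anion

In both ions every ring atom is sp² and contributes a p orbital, so both rings are fully conjugated.
Cation: 6 × 2 + 0 = 12 π electrons → 4(3), antiaromatic.
Anion: 6 × 2 + 2 = 14 π electrons → 4(3)+2, aromatic.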